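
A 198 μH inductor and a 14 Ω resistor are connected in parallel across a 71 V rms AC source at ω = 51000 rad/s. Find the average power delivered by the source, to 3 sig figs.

360 W

X_L = ωL = 10.1 Ω
Parallel: admittances add. Y = 1/R + 1/(jωL)
Y = (0.0714 − j0.0990) S
|Y| = 0.122 S → |Z| = 1/|Y| = 8.19 Ω, ∠Z = −∠Y = 54.2°
I = V/|Z| = 8.67 A
P = VI cos φ = 71 × 8.67 × cos(54.2°) = 360 W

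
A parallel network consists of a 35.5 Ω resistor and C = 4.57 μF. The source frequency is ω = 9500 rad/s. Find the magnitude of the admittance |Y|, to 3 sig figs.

X_C = 1/(ωC) = 23.0 Ω
Parallel: admittances add. Y = 1/R + jωC
Y = (0.0282 + j0.0434) S
|Y| = 0.0518 S → |Z| = 1/|Y| = 19.3 Ω, ∠Z = −∠Y = -57.0°

51.8 mS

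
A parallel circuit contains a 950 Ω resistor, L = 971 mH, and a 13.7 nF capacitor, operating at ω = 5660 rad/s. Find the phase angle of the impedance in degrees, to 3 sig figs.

X_L = ωL = 5500 Ω
X_C = 1/(ωC) = 12900 Ω
Parallel: admittances add. Y = 1/R + 1/(jωL) + jωC
Y = (0.00105 − j0.000104) S
|Y| = 0.00106 S → |Z| = 1/|Y| = 945 Ω, ∠Z = −∠Y = 5.66°

5.66°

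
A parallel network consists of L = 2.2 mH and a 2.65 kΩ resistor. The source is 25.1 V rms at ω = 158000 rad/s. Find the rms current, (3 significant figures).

X_L = ωL = 348 Ω
Parallel: admittances add. Y = 1/R + 1/(jωL)
Y = (0.000377 − j0.00288) S
|Y| = 0.00290 S → |Z| = 1/|Y| = 345 Ω, ∠Z = −∠Y = 82.5°
I = V/|Z| = 25.1/345 = 72.8 mA

72.8 mA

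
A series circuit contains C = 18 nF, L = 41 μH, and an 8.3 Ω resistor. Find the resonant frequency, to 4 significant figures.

185.3 kHz

ω₀ = 1/√(LC) = 1/√(4.1e-05 × 1.8e-08) = 1.164e+06 rad/s
f₀ = ω₀/(2π) = 185.3 kHz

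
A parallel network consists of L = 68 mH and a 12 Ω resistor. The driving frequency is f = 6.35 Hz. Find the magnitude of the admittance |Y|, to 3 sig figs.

ω = 2πf = 39.90 rad/s
X_L = ωL = 2.71 Ω
Parallel: admittances add. Y = 1/R + 1/(jωL)
Y = (0.0833 − j0.369) S
|Y| = 0.378 S → |Z| = 1/|Y| = 2.65 Ω, ∠Z = −∠Y = 77.3°

378 mS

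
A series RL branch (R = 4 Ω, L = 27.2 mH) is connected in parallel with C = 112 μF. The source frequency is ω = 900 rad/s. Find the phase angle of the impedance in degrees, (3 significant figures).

-83.9°

X_L = ωL = 24.5 Ω
X_C = 1/(ωC) = 9.92 Ω
Branch 1 (R+jX_L): Z₁ = 4.00 + j24.5 Ω, |Z₁| = 24.8 Ω
Branch 2 (−jX_C): Z₂ = −j9.92 Ω
Parallel: Z = Z₁Z₂/(Z₁+Z₂), |Z| = 16.3 Ω, ∠Z = -83.9°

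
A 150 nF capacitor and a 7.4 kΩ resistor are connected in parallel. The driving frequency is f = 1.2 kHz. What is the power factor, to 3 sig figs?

ω = 2πf = 7540 rad/s
X_C = 1/(ωC) = 884 Ω
Parallel: admittances add. Y = 1/R + jωC
Y = (0.000135 + j0.00113) S
|Y| = 0.00114 S → |Z| = 1/|Y| = 878 Ω, ∠Z = −∠Y = -83.2°
cos φ = cos(-83.2°) = 0.119

0.119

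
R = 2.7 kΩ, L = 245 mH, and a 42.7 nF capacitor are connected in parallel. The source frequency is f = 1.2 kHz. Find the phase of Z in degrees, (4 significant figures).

ω = 2πf = 7540 rad/s
X_L = ωL = 1847 Ω
X_C = 1/(ωC) = 3106 Ω
Parallel: admittances add. Y = 1/R + 1/(jωL) + jωC
Y = (0.0003704 − j0.0002194) S
|Y| = 0.0004305 S → |Z| = 1/|Y| = 2323 Ω, ∠Z = −∠Y = 30.64°

30.64°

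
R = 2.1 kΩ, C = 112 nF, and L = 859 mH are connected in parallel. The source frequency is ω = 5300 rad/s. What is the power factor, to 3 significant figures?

0.786

X_L = ωL = 4550 Ω
X_C = 1/(ωC) = 1680 Ω
Parallel: admittances add. Y = 1/R + 1/(jωL) + jωC
Y = (0.000476 + j0.000374) S
|Y| = 0.000605 S → |Z| = 1/|Y| = 1650 Ω, ∠Z = −∠Y = -38.1°
cos φ = cos(-38.1°) = 0.786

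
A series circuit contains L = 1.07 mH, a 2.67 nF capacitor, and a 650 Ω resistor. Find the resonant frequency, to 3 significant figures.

94.2 kHz

ω₀ = 1/√(LC) = 1/√(0.00107 × 2.67e-09) = 591600 rad/s
f₀ = ω₀/(2π) = 94.2 kHz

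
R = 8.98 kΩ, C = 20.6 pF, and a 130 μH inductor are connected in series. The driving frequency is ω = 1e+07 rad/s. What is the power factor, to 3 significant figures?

0.930

X_L = ωL = 1300 Ω
X_C = 1/(ωC) = 4850 Ω
Net reactance X = X_L − X_C = -3550 Ω
Z = 8980 − j3550 Ω
|Z| = √(8980² + 3550²) = 9660 Ω
∠Z = arctan(-3550/8980) = -21.6°
cos φ = cos(-21.6°) = 0.930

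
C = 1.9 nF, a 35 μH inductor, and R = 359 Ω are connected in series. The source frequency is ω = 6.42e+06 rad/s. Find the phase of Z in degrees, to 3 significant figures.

X_L = ωL = 225 Ω
X_C = 1/(ωC) = 82.0 Ω
Net reactance X = X_L − X_C = 143 Ω
Z = 359 + j143 Ω
|Z| = √(359² + 143²) = 386 Ω
∠Z = arctan(143/359) = 21.7°

21.7°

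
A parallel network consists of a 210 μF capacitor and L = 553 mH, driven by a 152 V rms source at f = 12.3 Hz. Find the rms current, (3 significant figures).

1.09 A

ω = 2πf = 77.28 rad/s
X_L = ωL = 42.7 Ω
X_C = 1/(ωC) = 61.6 Ω
Parallel: admittances add. Y = 1/(jωL) + jωC
Y = (0 − j0.00717) S
|Y| = 0.00717 S → |Z| = 1/|Y| = 139 Ω, ∠Z = −∠Y = 90.0°
I = V/|Z| = 152/139 = 1.09 A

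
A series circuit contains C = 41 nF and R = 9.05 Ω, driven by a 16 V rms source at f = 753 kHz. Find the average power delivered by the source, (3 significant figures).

21.4 W

ω = 2πf = 4.731e+06 rad/s
X_C = 1/(ωC) = 5.16 Ω
Z = 9.05 − j5.16 Ω
|Z| = √(9.05² + 5.16²) = 10.4 Ω
∠Z = arctan(-5.16/9.05) = -29.7°
I = V/|Z| = 1.54 A
P = VI cos φ = 16 × 1.54 × cos(-29.7°) = 21.4 W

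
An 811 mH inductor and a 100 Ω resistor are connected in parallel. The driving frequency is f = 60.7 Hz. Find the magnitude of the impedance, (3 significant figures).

ω = 2πf = 381.4 rad/s
X_L = ωL = 309 Ω
Parallel: admittances add. Y = 1/R + 1/(jωL)
Y = (0.0100 − j0.00323) S
|Y| = 0.0105 S → |Z| = 1/|Y| = 95.2 Ω, ∠Z = −∠Y = 17.9°

95.2 Ω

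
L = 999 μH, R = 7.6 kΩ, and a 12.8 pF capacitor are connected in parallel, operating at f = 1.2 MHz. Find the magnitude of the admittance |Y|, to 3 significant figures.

ω = 2πf = 7.54e+06 rad/s
X_L = ωL = 7530 Ω
X_C = 1/(ωC) = 10400 Ω
Parallel: admittances add. Y = 1/R + 1/(jωL) + jωC
Y = (0.000132 − j3.63e-05) S
|Y| = 0.000136 S → |Z| = 1/|Y| = 7330 Ω, ∠Z = −∠Y = 15.4°

136 μS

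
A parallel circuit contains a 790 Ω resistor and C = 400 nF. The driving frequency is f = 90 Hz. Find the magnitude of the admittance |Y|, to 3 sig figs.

ω = 2πf = 565.5 rad/s
X_C = 1/(ωC) = 4420 Ω
Parallel: admittances add. Y = 1/R + jωC
Y = (0.00127 + j0.000226) S
|Y| = 0.00129 S → |Z| = 1/|Y| = 778 Ω, ∠Z = −∠Y = -10.1°

1.29 mS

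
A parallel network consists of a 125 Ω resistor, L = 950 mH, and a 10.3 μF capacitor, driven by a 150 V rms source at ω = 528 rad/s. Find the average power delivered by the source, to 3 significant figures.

180 W

X_L = ωL = 502 Ω
X_C = 1/(ωC) = 184 Ω
Parallel: admittances add. Y = 1/R + 1/(jωL) + jωC
Y = (0.00800 + j0.00344) S
|Y| = 0.00871 S → |Z| = 1/|Y| = 115 Ω, ∠Z = −∠Y = -23.3°
I = V/|Z| = 1.31 A
P = VI cos φ = 150 × 1.31 × cos(-23.3°) = 180 W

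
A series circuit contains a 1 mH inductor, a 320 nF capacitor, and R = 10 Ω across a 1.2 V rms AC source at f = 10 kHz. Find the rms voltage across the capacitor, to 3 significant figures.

ω = 2πf = 62830 rad/s
X_L = ωL = 62.8 Ω
X_C = 1/(ωC) = 49.7 Ω
Net reactance X = X_L − X_C = 13.1 Ω
Z = 10.0 + j13.1 Ω
|Z| = √(10.0² + 13.1²) = 16.5 Ω
I = V/|Z| = 72.8 mA
V_C = I·|Z_C| = 0.0728 × 49.7 = 3.62 V

3.62 V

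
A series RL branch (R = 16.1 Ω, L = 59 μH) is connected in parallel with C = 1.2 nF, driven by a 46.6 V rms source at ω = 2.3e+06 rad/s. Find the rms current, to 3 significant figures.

X_L = ωL = 136 Ω
X_C = 1/(ωC) = 362 Ω
Branch 1 (R+jX_L): Z₁ = 16.1 + j136 Ω, |Z₁| = 137 Ω
Branch 2 (−jX_C): Z₂ = −j362 Ω
Parallel: Z = Z₁Z₂/(Z₁+Z₂), |Z| = 218 Ω, ∠Z = 79.2°
I = V/|Z| = 46.6/218 = 214 mA

214 mA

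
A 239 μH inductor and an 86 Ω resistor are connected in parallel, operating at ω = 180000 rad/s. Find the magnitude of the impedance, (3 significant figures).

X_L = ωL = 43.0 Ω
Parallel: admittances add. Y = 1/R + 1/(jωL)
Y = (0.0116 − j0.0232) S
|Y| = 0.0260 S → |Z| = 1/|Y| = 38.5 Ω, ∠Z = −∠Y = 63.4°

38.5 Ω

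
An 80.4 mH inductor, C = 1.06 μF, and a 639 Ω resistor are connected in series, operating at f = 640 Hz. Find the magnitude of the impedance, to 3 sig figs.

ω = 2πf = 4021 rad/s
X_L = ωL = 323 Ω
X_C = 1/(ωC) = 235 Ω
Net reactance X = X_L − X_C = 88.7 Ω
Z = 639 + j88.7 Ω
|Z| = √(639² + 88.7²) = 645 Ω

645 Ω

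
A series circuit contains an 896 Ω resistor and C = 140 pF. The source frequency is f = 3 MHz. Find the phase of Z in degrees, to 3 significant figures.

-22.9°

ω = 2πf = 1.885e+07 rad/s
X_C = 1/(ωC) = 379 Ω
Z = 896 − j379 Ω
|Z| = √(896² + 379²) = 973 Ω
∠Z = arctan(-379/896) = -22.9°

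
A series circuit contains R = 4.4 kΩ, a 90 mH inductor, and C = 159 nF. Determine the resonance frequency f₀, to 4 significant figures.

ω₀ = 1/√(LC) = 1/√(0.09 × 1.59e-07) = 8359 rad/s
f₀ = ω₀/(2π) = 1.330 kHz

1.330 kHz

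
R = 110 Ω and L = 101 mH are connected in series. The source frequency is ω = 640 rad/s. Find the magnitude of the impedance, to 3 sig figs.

X_L = ωL = 64.6 Ω
Z = 110 + j64.6 Ω
|Z| = √(110² + 64.6²) = 128 Ω

128 Ω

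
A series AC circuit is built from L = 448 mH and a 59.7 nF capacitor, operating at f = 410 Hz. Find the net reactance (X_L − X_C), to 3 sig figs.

-5350 Ω

ω = 2πf = 2576 rad/s
X_L = ωL = 1150 Ω
X_C = 1/(ωC) = 6500 Ω
X = 1150 − 6500 = -5350 Ω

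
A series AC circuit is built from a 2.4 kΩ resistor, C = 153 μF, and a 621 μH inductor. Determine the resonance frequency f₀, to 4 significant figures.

ω₀ = 1/√(LC) = 1/√(0.000621 × 0.000153) = 3244 rad/s
f₀ = ω₀/(2π) = 516.3 Hz

516.3 Hz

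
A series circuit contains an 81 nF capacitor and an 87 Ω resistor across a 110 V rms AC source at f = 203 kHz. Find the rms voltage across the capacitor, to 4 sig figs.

ω = 2πf = 1.275e+06 rad/s
X_C = 1/(ωC) = 9.679 Ω
Z = 87.00 − j9.679 Ω
|Z| = √(87.00² + 9.679²) = 87.54 Ω
I = V/|Z| = 1.257 A
V_C = I·|Z_C| = 1.257 × 9.679 = 12.16 V

12.16 V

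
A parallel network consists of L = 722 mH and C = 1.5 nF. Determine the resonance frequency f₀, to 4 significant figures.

ω₀ = 1/√(LC) = 1/√(0.722 × 1.5e-09) = 30390 rad/s
f₀ = ω₀/(2π) = 4.836 kHz

4.836 kHz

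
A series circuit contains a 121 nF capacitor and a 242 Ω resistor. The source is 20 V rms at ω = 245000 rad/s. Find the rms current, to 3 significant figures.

X_C = 1/(ωC) = 33.7 Ω
Z = 242 − j33.7 Ω
|Z| = √(242² + 33.7²) = 244 Ω
I = V/|Z| = 20/244 = 81.9 mA

81.9 mA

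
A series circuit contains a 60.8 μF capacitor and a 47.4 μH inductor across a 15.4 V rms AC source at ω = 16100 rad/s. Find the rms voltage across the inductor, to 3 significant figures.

X_L = ωL = 0.763 Ω
X_C = 1/(ωC) = 1.02 Ω
Net reactance X = X_L − X_C = -0.258 Ω
Z = − j0.258 Ω
|Z| = √(0² + 0.258²) = 0.258 Ω
I = V/|Z| = 59.6 A
V_L = I·|Z_L| = 59.6 × 0.763 = 45.5 V

45.5 V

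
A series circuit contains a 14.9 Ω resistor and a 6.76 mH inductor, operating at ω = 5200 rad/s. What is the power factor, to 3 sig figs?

0.390

X_L = ωL = 35.2 Ω
Z = 14.9 + j35.2 Ω
|Z| = √(14.9² + 35.2²) = 38.2 Ω
∠Z = arctan(35.2/14.9) = 67.0°
cos φ = cos(67.0°) = 0.390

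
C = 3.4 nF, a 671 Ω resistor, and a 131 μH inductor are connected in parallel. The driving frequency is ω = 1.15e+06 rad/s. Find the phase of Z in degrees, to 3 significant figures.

61.4°

X_L = ωL = 151 Ω
X_C = 1/(ωC) = 256 Ω
Parallel: admittances add. Y = 1/R + 1/(jωL) + jωC
Y = (0.00149 − j0.00273) S
|Y| = 0.00311 S → |Z| = 1/|Y| = 322 Ω, ∠Z = −∠Y = 61.4°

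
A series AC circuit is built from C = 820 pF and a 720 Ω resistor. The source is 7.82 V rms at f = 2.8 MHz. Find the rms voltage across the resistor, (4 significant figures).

ω = 2πf = 1.759e+07 rad/s
X_C = 1/(ωC) = 69.32 Ω
Z = 720.0 − j69.32 Ω
|Z| = √(720.0² + 69.32²) = 723.3 Ω
I = V/|Z| = 10.81 mA
V_R = I·|Z_R| = 0.01081 × 720.0 = 7.784 V

7.784 V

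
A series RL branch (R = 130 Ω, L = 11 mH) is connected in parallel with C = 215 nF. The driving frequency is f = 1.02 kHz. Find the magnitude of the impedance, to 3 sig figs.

ω = 2πf = 6409 rad/s
X_L = ωL = 70.5 Ω
X_C = 1/(ωC) = 726 Ω
Branch 1 (R+jX_L): Z₁ = 130 + j70.5 Ω, |Z₁| = 148 Ω
Branch 2 (−jX_C): Z₂ = −j726 Ω
Parallel: Z = Z₁Z₂/(Z₁+Z₂), |Z| = 161 Ω, ∠Z = 17.2°

161 Ω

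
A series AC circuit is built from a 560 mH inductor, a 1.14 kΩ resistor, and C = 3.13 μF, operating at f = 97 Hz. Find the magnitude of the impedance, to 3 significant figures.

ω = 2πf = 609.5 rad/s
X_L = ωL = 341 Ω
X_C = 1/(ωC) = 524 Ω
Net reactance X = X_L − X_C = -183 Ω
Z = 1140 − j183 Ω
|Z| = √(1140² + 183²) = 1150 Ω

1150 Ω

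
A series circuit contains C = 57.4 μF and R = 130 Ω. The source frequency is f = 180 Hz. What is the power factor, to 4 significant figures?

ω = 2πf = 1131 rad/s
X_C = 1/(ωC) = 15.40 Ω
Z = 130.0 − j15.40 Ω
|Z| = √(130.0² + 15.40²) = 130.9 Ω
∠Z = arctan(-15.40/130.0) = -6.758°
cos φ = cos(-6.758°) = 0.9931

0.9931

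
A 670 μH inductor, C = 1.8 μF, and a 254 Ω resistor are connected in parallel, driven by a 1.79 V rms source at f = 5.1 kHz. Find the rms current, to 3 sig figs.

ω = 2πf = 32040 rad/s
X_L = ωL = 21.5 Ω
X_C = 1/(ωC) = 17.3 Ω
Parallel: admittances add. Y = 1/R + 1/(jωL) + jωC
Y = (0.00394 + j0.0111) S
|Y| = 0.0118 S → |Z| = 1/|Y| = 84.9 Ω, ∠Z = −∠Y = -70.5°
I = V/|Z| = 1.79/84.9 = 21.1 mA

21.1 mA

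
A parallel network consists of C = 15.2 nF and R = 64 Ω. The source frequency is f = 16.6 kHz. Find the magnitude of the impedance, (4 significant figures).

63.67 Ω

ω = 2πf = 104300 rad/s
X_C = 1/(ωC) = 630.8 Ω
Parallel: admittances add. Y = 1/R + jωC
Y = (0.01562 + j0.001585) S
|Y| = 0.01571 S → |Z| = 1/|Y| = 63.67 Ω, ∠Z = −∠Y = -5.794°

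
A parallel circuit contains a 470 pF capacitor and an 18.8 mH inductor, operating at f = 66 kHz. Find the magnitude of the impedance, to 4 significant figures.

ω = 2πf = 414700 rad/s
X_L = ωL = 7796 Ω
X_C = 1/(ωC) = 5131 Ω
Parallel: admittances add. Y = 1/(jωL) + jωC
Y = (0 + j6.664e-05) S
|Y| = 6.664e-05 S → |Z| = 1/|Y| = 15010 Ω, ∠Z = −∠Y = -90.00°

15010 Ω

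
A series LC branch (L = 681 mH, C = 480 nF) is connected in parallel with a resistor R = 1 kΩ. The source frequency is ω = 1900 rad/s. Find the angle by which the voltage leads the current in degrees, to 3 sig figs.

X_L = ωL = 1290 Ω
X_C = 1/(ωC) = 1100 Ω
Branch 1: Z₁ = R = 1000 Ω
Branch 2 (series LC): Z₂ = j(X_L − X_C) = j197 Ω
Parallel: Z = Z₁Z₂/(Z₁+Z₂), |Z| = 194 Ω, ∠Z = 78.8°

78.8°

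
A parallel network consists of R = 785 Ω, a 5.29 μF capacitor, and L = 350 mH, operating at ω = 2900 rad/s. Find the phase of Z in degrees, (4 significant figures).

-84.93°

X_L = ωL = 1015 Ω
X_C = 1/(ωC) = 65.18 Ω
Parallel: admittances add. Y = 1/R + 1/(jωL) + jωC
Y = (0.001274 + j0.01436) S
|Y| = 0.01441 S → |Z| = 1/|Y| = 69.39 Ω, ∠Z = −∠Y = -84.93°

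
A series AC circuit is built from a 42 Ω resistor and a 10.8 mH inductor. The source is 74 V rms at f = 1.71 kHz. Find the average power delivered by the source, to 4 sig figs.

15.10 W

ω = 2πf = 10740 rad/s
X_L = ωL = 116.0 Ω
Z = 42.00 + j116.0 Ω
|Z| = √(42.00² + 116.0²) = 123.4 Ω
∠Z = arctan(116.0/42.00) = 70.10°
I = V/|Z| = 599.7 mA
P = VI cos φ = 74 × 0.5997 × cos(70.10°) = 15.10 W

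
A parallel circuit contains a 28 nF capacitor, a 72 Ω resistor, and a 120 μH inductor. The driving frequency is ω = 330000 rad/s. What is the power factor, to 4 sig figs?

X_L = ωL = 39.60 Ω
X_C = 1/(ωC) = 108.2 Ω
Parallel: admittances add. Y = 1/R + 1/(jωL) + jωC
Y = (0.01389 − j0.01601) S
|Y| = 0.02120 S → |Z| = 1/|Y| = 47.18 Ω, ∠Z = −∠Y = 49.06°
cos φ = cos(49.06°) = 0.6552

0.6552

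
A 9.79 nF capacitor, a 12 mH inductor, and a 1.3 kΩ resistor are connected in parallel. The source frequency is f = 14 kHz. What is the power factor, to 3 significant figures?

0.994

ω = 2πf = 87960 rad/s
X_L = ωL = 1060 Ω
X_C = 1/(ωC) = 1160 Ω
Parallel: admittances add. Y = 1/R + 1/(jωL) + jωC
Y = (0.000769 − j8.62e-05) S
|Y| = 0.000774 S → |Z| = 1/|Y| = 1290 Ω, ∠Z = −∠Y = 6.39°
cos φ = cos(6.39°) = 0.994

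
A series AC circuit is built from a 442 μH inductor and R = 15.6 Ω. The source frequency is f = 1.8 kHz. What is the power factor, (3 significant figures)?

0.952

ω = 2πf = 11310 rad/s
X_L = ωL = 5.00 Ω
Z = 15.6 + j5.00 Ω
|Z| = √(15.6² + 5.00²) = 16.4 Ω
∠Z = arctan(5.00/15.6) = 17.8°
cos φ = cos(17.8°) = 0.952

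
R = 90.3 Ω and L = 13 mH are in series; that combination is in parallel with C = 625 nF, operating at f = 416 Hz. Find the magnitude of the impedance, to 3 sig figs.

101 Ω

ω = 2πf = 2614 rad/s
X_L = ωL = 34.0 Ω
X_C = 1/(ωC) = 612 Ω
Branch 1 (R+jX_L): Z₁ = 90.3 + j34.0 Ω, |Z₁| = 96.5 Ω
Branch 2 (−jX_C): Z₂ = −j612 Ω
Parallel: Z = Z₁Z₂/(Z₁+Z₂), |Z| = 101 Ω, ∠Z = 11.7°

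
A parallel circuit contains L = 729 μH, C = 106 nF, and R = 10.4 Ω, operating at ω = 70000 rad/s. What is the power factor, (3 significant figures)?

X_L = ωL = 51.0 Ω
X_C = 1/(ωC) = 135 Ω
Parallel: admittances add. Y = 1/R + 1/(jωL) + jωC
Y = (0.0962 − j0.0122) S
|Y| = 0.0969 S → |Z| = 1/|Y| = 10.3 Ω, ∠Z = −∠Y = 7.22°
cos φ = cos(7.22°) = 0.992

0.992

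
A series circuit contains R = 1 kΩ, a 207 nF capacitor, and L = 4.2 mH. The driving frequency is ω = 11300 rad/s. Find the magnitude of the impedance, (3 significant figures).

1070 Ω

X_L = ωL = 47.5 Ω
X_C = 1/(ωC) = 428 Ω
Net reactance X = X_L − X_C = -380 Ω
Z = 1000 − j380 Ω
|Z| = √(1000² + 380²) = 1070 Ω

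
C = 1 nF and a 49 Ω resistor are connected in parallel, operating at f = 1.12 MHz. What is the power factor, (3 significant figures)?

ω = 2πf = 7.037e+06 rad/s
X_C = 1/(ωC) = 142 Ω
Parallel: admittances add. Y = 1/R + jωC
Y = (0.0204 + j0.00704) S
|Y| = 0.0216 S → |Z| = 1/|Y| = 46.3 Ω, ∠Z = −∠Y = -19.0°
cos φ = cos(-19.0°) = 0.945

0.945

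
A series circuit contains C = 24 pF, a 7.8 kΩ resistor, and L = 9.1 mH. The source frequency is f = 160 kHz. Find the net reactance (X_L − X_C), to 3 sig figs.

-32300 Ω

ω = 2πf = 1.005e+06 rad/s
X_L = ωL = 9150 Ω
X_C = 1/(ωC) = 41400 Ω
X = 9150 − 41400 = -32300 Ω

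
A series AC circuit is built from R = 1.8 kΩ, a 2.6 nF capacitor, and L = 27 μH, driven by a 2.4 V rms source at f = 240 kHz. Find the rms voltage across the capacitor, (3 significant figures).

ω = 2πf = 1.508e+06 rad/s
X_L = ωL = 40.7 Ω
X_C = 1/(ωC) = 255 Ω
Net reactance X = X_L − X_C = -214 Ω
Z = 1800 − j214 Ω
|Z| = √(1800² + 214²) = 1810 Ω
I = V/|Z| = 1.32 mA
V_C = I·|Z_C| = 0.00132 × 255 = 0.338 V

0.338 V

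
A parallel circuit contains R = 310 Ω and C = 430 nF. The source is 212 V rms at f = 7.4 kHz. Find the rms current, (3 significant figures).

4.29 A

ω = 2πf = 46500 rad/s
X_C = 1/(ωC) = 50.0 Ω
Parallel: admittances add. Y = 1/R + jωC
Y = (0.00323 + j0.0200) S
|Y| = 0.0203 S → |Z| = 1/|Y| = 49.4 Ω, ∠Z = −∠Y = -80.8°
I = V/|Z| = 212/49.4 = 4.29 A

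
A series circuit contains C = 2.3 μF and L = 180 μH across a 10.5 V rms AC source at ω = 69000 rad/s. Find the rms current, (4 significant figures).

1.716 A

X_L = ωL = 12.42 Ω
X_C = 1/(ωC) = 6.301 Ω
Net reactance X = X_L − X_C = 6.119 Ω
Z = j6.119 Ω
|Z| = √(0² + 6.119²) = 6.119 Ω
I = V/|Z| = 10.5/6.119 = 1.716 A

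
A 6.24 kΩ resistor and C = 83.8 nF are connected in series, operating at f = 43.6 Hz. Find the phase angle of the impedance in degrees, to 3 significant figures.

-81.8°

ω = 2πf = 273.9 rad/s
X_C = 1/(ωC) = 43600 Ω
Z = 6240 − j43600 Ω
|Z| = √(6240² + 43600²) = 44000 Ω
∠Z = arctan(-43600/6240) = -81.8°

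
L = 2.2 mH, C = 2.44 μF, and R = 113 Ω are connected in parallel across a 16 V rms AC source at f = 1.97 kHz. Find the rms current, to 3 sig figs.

ω = 2πf = 12380 rad/s
X_L = ωL = 27.2 Ω
X_C = 1/(ωC) = 33.1 Ω
Parallel: admittances add. Y = 1/R + 1/(jωL) + jωC
Y = (0.00885 − j0.00652) S
|Y| = 0.0110 S → |Z| = 1/|Y| = 91.0 Ω, ∠Z = −∠Y = 36.4°
I = V/|Z| = 16/91.0 = 176 mA

176 mA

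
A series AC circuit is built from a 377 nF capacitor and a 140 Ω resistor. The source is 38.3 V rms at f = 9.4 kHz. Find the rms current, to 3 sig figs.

ω = 2πf = 59060 rad/s
X_C = 1/(ωC) = 44.9 Ω
Z = 140 − j44.9 Ω
|Z| = √(140² + 44.9²) = 147 Ω
I = V/|Z| = 38.3/147 = 260 mA

260 mA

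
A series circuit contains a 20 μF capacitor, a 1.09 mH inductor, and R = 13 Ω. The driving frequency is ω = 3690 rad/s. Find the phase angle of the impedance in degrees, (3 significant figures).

X_L = ωL = 4.02 Ω
X_C = 1/(ωC) = 13.6 Ω
Net reactance X = X_L − X_C = -9.53 Ω
Z = 13.0 − j9.53 Ω
|Z| = √(13.0² + 9.53²) = 16.1 Ω
∠Z = arctan(-9.53/13.0) = -36.2°

-36.2°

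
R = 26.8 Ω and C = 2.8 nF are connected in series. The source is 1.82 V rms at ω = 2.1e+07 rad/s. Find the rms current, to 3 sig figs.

X_C = 1/(ωC) = 17.0 Ω
Z = 26.8 − j17.0 Ω
|Z| = √(26.8² + 17.0²) = 31.7 Ω
I = V/|Z| = 1.82/31.7 = 57.3 mA

57.3 mA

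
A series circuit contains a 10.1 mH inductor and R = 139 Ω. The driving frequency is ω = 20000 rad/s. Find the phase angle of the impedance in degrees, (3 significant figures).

55.5°

X_L = ωL = 202 Ω
Z = 139 + j202 Ω
|Z| = √(139² + 202²) = 245 Ω
∠Z = arctan(202/139) = 55.5°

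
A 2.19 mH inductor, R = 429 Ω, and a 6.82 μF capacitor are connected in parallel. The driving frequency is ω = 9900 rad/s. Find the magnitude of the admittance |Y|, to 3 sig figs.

21.5 mS

X_L = ωL = 21.7 Ω
X_C = 1/(ωC) = 14.8 Ω
Parallel: admittances add. Y = 1/R + 1/(jωL) + jωC
Y = (0.00233 + j0.0214) S
|Y| = 0.0215 S → |Z| = 1/|Y| = 46.5 Ω, ∠Z = −∠Y = -83.8°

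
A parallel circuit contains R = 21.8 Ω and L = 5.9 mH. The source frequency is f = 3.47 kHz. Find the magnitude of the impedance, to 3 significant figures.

21.5 Ω

ω = 2πf = 21800 rad/s
X_L = ωL = 129 Ω
Parallel: admittances add. Y = 1/R + 1/(jωL)
Y = (0.0459 − j0.00777) S
|Y| = 0.0465 S → |Z| = 1/|Y| = 21.5 Ω, ∠Z = −∠Y = 9.62°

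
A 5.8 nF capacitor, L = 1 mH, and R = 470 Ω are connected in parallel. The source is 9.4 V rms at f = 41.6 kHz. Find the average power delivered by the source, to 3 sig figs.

188 mW

ω = 2πf = 261400 rad/s
X_L = ωL = 261 Ω
X_C = 1/(ωC) = 660 Ω
Parallel: admittances add. Y = 1/R + 1/(jωL) + jωC
Y = (0.00213 − j0.00231) S
|Y| = 0.00314 S → |Z| = 1/|Y| = 318 Ω, ∠Z = −∠Y = 47.4°
I = V/|Z| = 29.5 mA
P = VI cos φ = 9.4 × 0.0295 × cos(47.4°) = 188 mW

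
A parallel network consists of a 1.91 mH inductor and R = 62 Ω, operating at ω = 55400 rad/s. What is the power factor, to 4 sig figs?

0.8628

X_L = ωL = 105.8 Ω
Parallel: admittances add. Y = 1/R + 1/(jωL)
Y = (0.01613 − j0.009451) S
|Y| = 0.01869 S → |Z| = 1/|Y| = 53.49 Ω, ∠Z = −∠Y = 30.37°
cos φ = cos(30.37°) = 0.8628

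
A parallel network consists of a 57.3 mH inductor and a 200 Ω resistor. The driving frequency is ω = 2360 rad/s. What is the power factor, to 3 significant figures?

X_L = ωL = 135 Ω
Parallel: admittances add. Y = 1/R + 1/(jωL)
Y = (0.00500 − j0.00739) S
|Y| = 0.00893 S → |Z| = 1/|Y| = 112 Ω, ∠Z = −∠Y = 55.9°
cos φ = cos(55.9°) = 0.560

0.560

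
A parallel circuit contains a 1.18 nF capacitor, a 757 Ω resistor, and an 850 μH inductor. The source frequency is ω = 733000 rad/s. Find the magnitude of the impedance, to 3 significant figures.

X_L = ωL = 623 Ω
X_C = 1/(ωC) = 1160 Ω
Parallel: admittances add. Y = 1/R + 1/(jωL) + jωC
Y = (0.00132 − j0.000740) S
|Y| = 0.00151 S → |Z| = 1/|Y| = 660 Ω, ∠Z = −∠Y = 29.3°

660 Ω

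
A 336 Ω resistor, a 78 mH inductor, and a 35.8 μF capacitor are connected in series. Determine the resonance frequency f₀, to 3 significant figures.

ω₀ = 1/√(LC) = 1/√(0.078 × 3.58e-05) = 598.4 rad/s
f₀ = ω₀/(2π) = 95.2 Hz

95.2 Hz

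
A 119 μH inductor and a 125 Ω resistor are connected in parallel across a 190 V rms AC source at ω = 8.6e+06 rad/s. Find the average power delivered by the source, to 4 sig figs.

X_L = ωL = 1023 Ω
Parallel: admittances add. Y = 1/R + 1/(jωL)
Y = (0.008000 − j0.0009771) S
|Y| = 0.008059 S → |Z| = 1/|Y| = 124.1 Ω, ∠Z = −∠Y = 6.964°
I = V/|Z| = 1.531 A
P = VI cos φ = 190 × 1.531 × cos(6.964°) = 288.8 W

288.8 W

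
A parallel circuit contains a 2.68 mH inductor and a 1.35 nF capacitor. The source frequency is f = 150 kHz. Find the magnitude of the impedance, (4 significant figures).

1141 Ω

ω = 2πf = 942500 rad/s
X_L = ωL = 2526 Ω
X_C = 1/(ωC) = 786.0 Ω
Parallel: admittances add. Y = 1/(jωL) + jωC
Y = (0 + j0.0008764) S
|Y| = 0.0008764 S → |Z| = 1/|Y| = 1141 Ω, ∠Z = −∠Y = -90.00°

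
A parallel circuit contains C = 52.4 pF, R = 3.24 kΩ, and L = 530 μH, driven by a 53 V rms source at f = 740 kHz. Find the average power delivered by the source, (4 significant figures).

867.0 mW

ω = 2πf = 4.65e+06 rad/s
X_L = ωL = 2464 Ω
X_C = 1/(ωC) = 4104 Ω
Parallel: admittances add. Y = 1/R + 1/(jωL) + jωC
Y = (0.0003086 − j0.0001622) S
|Y| = 0.0003487 S → |Z| = 1/|Y| = 2868 Ω, ∠Z = −∠Y = 27.72°
I = V/|Z| = 18.48 mA
P = VI cos φ = 53 × 0.01848 × cos(27.72°) = 867.0 mW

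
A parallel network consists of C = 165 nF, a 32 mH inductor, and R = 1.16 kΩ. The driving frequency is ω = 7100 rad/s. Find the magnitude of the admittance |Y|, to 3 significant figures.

3.34 mS

X_L = ωL = 227 Ω
X_C = 1/(ωC) = 854 Ω
Parallel: admittances add. Y = 1/R + 1/(jωL) + jωC
Y = (0.000862 − j0.00323) S
|Y| = 0.00334 S → |Z| = 1/|Y| = 299 Ω, ∠Z = −∠Y = 75.1°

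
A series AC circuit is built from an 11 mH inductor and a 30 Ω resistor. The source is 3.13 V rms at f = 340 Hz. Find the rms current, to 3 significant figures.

82.1 mA

ω = 2πf = 2136 rad/s
X_L = ωL = 23.5 Ω
Z = 30.0 + j23.5 Ω
|Z| = √(30.0² + 23.5²) = 38.1 Ω
I = V/|Z| = 3.13/38.1 = 82.1 mA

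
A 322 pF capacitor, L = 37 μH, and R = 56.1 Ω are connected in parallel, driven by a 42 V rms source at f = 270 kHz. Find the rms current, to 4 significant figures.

ω = 2πf = 1.696e+06 rad/s
X_L = ωL = 62.77 Ω
X_C = 1/(ωC) = 1831 Ω
Parallel: admittances add. Y = 1/R + 1/(jωL) + jωC
Y = (0.01783 − j0.01539) S
|Y| = 0.02355 S → |Z| = 1/|Y| = 42.47 Ω, ∠Z = −∠Y = 40.80°
I = V/|Z| = 42/42.47 = 989.0 mA

989.0 mA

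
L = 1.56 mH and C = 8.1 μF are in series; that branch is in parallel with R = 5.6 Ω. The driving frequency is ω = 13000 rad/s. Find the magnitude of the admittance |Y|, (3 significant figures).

X_L = ωL = 20.3 Ω
X_C = 1/(ωC) = 9.50 Ω
Branch 1: Z₁ = R = 5.60 Ω
Branch 2 (series LC): Z₂ = j(X_L − X_C) = j10.8 Ω
Parallel: Z = Z₁Z₂/(Z₁+Z₂), |Z| = 4.97 Ω, ∠Z = 27.4°
|Y| = 1/|Z| = 201 mS

201 mS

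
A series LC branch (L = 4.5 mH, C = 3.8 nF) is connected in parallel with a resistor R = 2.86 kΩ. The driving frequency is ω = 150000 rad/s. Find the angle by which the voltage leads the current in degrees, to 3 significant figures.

X_L = ωL = 675 Ω
X_C = 1/(ωC) = 1750 Ω
Branch 1: Z₁ = R = 2860 Ω
Branch 2 (series LC): Z₂ = j(X_L − X_C) = −j1080 Ω
Parallel: Z = Z₁Z₂/(Z₁+Z₂), |Z| = 1010 Ω, ∠Z = -69.3°

-69.3°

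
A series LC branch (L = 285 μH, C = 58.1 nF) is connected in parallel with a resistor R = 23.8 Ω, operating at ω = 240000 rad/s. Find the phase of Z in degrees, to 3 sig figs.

X_L = ωL = 68.4 Ω
X_C = 1/(ωC) = 71.7 Ω
Branch 1: Z₁ = R = 23.8 Ω
Branch 2 (series LC): Z₂ = j(X_L − X_C) = −j3.32 Ω
Parallel: Z = Z₁Z₂/(Z₁+Z₂), |Z| = 3.28 Ω, ∠Z = -82.1°

-82.1°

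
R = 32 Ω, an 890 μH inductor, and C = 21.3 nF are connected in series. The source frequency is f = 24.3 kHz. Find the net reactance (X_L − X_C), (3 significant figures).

ω = 2πf = 152700 rad/s
X_L = ωL = 136 Ω
X_C = 1/(ωC) = 307 Ω
X = 136 − 307 = -172 Ω

-172 Ω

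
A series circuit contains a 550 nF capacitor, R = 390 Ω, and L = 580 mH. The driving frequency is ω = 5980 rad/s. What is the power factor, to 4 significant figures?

0.1223

X_L = ωL = 3468 Ω
X_C = 1/(ωC) = 304.0 Ω
Net reactance X = X_L − X_C = 3164 Ω
Z = 390.0 + j3164 Ω
|Z| = √(390.0² + 3164²) = 3188 Ω
∠Z = arctan(3164/390.0) = 82.97°
cos φ = cos(82.97°) = 0.1223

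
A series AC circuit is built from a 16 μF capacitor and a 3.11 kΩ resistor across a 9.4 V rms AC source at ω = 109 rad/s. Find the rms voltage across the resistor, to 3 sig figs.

9.24 V

X_C = 1/(ωC) = 573 Ω
Z = 3110 − j573 Ω
|Z| = √(3110² + 573²) = 3160 Ω
I = V/|Z| = 2.97 mA
V_R = I·|Z_R| = 0.00297 × 3110 = 9.24 V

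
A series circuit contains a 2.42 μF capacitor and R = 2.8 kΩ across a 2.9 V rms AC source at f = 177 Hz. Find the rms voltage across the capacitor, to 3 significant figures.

ω = 2πf = 1112 rad/s
X_C = 1/(ωC) = 372 Ω
Z = 2800 − j372 Ω
|Z| = √(2800² + 372²) = 2820 Ω
I = V/|Z| = 1.03 mA
V_C = I·|Z_C| = 0.00103 × 372 = 0.381 V

0.381 V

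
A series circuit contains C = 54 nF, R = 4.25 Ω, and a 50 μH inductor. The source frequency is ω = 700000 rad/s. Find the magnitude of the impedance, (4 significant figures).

9.544 Ω

X_L = ωL = 35.00 Ω
X_C = 1/(ωC) = 26.46 Ω
Net reactance X = X_L − X_C = 8.545 Ω
Z = 4.250 + j8.545 Ω
|Z| = √(4.250² + 8.545²) = 9.544 Ω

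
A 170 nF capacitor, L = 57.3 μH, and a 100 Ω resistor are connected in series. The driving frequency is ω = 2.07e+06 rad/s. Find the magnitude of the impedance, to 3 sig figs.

153 Ω

X_L = ωL = 119 Ω
X_C = 1/(ωC) = 2.84 Ω
Net reactance X = X_L − X_C = 116 Ω
Z = 100 + j116 Ω
|Z| = √(100² + 116²) = 153 Ω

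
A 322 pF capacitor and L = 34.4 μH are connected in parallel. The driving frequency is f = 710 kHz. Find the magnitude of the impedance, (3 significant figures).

ω = 2πf = 4.461e+06 rad/s
X_L = ωL = 153 Ω
X_C = 1/(ωC) = 696 Ω
Parallel: admittances add. Y = 1/(jωL) + jωC
Y = (0 − j0.00508) S
|Y| = 0.00508 S → |Z| = 1/|Y| = 197 Ω, ∠Z = −∠Y = 90.0°

197 Ω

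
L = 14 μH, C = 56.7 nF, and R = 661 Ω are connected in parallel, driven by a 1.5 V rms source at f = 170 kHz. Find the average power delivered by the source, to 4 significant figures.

3.404 mW

ω = 2πf = 1.068e+06 rad/s
X_L = ωL = 14.95 Ω
X_C = 1/(ωC) = 16.51 Ω
Parallel: admittances add. Y = 1/R + 1/(jωL) + jωC
Y = (0.001513 − j0.006308) S
|Y| = 0.006487 S → |Z| = 1/|Y| = 154.2 Ω, ∠Z = −∠Y = 76.51°
I = V/|Z| = 9.731 mA
P = VI cos φ = 1.5 × 0.009731 × cos(76.51°) = 3.404 mW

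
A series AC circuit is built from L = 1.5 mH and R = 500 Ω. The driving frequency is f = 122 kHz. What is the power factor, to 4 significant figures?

0.3988

ω = 2πf = 766500 rad/s
X_L = ωL = 1150 Ω
Z = 500.0 + j1150 Ω
|Z| = √(500.0² + 1150²) = 1254 Ω
∠Z = arctan(1150/500.0) = 66.50°
cos φ = cos(66.50°) = 0.3988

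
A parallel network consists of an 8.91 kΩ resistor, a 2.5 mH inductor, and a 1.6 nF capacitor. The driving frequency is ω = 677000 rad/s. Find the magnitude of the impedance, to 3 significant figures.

X_L = ωL = 1690 Ω
X_C = 1/(ωC) = 923 Ω
Parallel: admittances add. Y = 1/R + 1/(jωL) + jωC
Y = (0.000112 + j0.000492) S
|Y| = 0.000505 S → |Z| = 1/|Y| = 1980 Ω, ∠Z = −∠Y = -77.2°

1980 Ω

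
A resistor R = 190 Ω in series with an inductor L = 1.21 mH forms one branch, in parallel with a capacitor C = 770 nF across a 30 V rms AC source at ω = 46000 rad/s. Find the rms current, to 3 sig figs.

X_L = ωL = 55.7 Ω
X_C = 1/(ωC) = 28.2 Ω
Branch 1 (R+jX_L): Z₁ = 190 + j55.7 Ω, |Z₁| = 198 Ω
Branch 2 (−jX_C): Z₂ = −j28.2 Ω
Parallel: Z = Z₁Z₂/(Z₁+Z₂), |Z| = 29.1 Ω, ∠Z = -81.9°
I = V/|Z| = 30/29.1 = 1.03 A

1.03 A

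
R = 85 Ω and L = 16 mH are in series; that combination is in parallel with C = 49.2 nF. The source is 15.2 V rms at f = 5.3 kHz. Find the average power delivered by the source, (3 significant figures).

ω = 2πf = 33300 rad/s
X_L = ωL = 533 Ω
X_C = 1/(ωC) = 610 Ω
Branch 1 (R+jX_L): Z₁ = 85.0 + j533 Ω, |Z₁| = 540 Ω
Branch 2 (−jX_C): Z₂ = −j610 Ω
Parallel: Z = Z₁Z₂/(Z₁+Z₂), |Z| = 2860 Ω, ∠Z = 33.3°
I = V/|Z| = 5.31 mA
P = VI cos φ = 15.2 × 0.00531 × cos(33.3°) = 67.5 mW

67.5 mW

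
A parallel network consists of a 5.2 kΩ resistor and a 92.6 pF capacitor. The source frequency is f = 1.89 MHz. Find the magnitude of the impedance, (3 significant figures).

ω = 2πf = 1.188e+07 rad/s
X_C = 1/(ωC) = 909 Ω
Parallel: admittances add. Y = 1/R + jωC
Y = (0.000192 + j0.00110) S
|Y| = 0.00112 S → |Z| = 1/|Y| = 896 Ω, ∠Z = −∠Y = -80.1°

896 Ω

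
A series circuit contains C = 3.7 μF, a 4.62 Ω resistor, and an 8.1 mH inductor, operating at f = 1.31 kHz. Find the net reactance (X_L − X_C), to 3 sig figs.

ω = 2πf = 8231 rad/s
X_L = ωL = 66.7 Ω
X_C = 1/(ωC) = 32.8 Ω
X = 66.7 − 32.8 = 33.8 Ω

33.8 Ω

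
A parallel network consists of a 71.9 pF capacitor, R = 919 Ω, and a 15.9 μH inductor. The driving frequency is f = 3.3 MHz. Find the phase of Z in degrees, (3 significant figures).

ω = 2πf = 2.073e+07 rad/s
X_L = ωL = 330 Ω
X_C = 1/(ωC) = 671 Ω
Parallel: admittances add. Y = 1/R + 1/(jωL) + jωC
Y = (0.00109 − j0.00154) S
|Y| = 0.00189 S → |Z| = 1/|Y| = 530 Ω, ∠Z = −∠Y = 54.8°

54.8°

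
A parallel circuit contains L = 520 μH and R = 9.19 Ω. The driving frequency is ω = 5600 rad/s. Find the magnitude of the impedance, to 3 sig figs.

2.78 Ω

X_L = ωL = 2.91 Ω
Parallel: admittances add. Y = 1/R + 1/(jωL)
Y = (0.109 − j0.343) S
|Y| = 0.360 S → |Z| = 1/|Y| = 2.78 Ω, ∠Z = −∠Y = 72.4°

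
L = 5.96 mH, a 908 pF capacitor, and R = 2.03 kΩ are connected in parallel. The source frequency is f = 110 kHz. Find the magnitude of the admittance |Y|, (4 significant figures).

625.1 μS

ω = 2πf = 691200 rad/s
X_L = ωL = 4119 Ω
X_C = 1/(ωC) = 1593 Ω
Parallel: admittances add. Y = 1/R + 1/(jωL) + jωC
Y = (0.0004926 + j0.0003848) S
|Y| = 0.0006251 S → |Z| = 1/|Y| = 1600 Ω, ∠Z = −∠Y = -38.00°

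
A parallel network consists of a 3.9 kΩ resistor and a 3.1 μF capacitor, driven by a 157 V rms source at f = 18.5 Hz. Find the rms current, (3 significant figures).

ω = 2πf = 116.2 rad/s
X_C = 1/(ωC) = 2780 Ω
Parallel: admittances add. Y = 1/R + jωC
Y = (0.000256 + j0.000360) S
|Y| = 0.000442 S → |Z| = 1/|Y| = 2260 Ω, ∠Z = −∠Y = -54.6°
I = V/|Z| = 157/2260 = 69.4 mA

69.4 mA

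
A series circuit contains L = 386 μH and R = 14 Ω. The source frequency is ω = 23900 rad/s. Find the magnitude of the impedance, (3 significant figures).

X_L = ωL = 9.23 Ω
Z = 14.0 + j9.23 Ω
|Z| = √(14.0² + 9.23²) = 16.8 Ω

16.8 Ω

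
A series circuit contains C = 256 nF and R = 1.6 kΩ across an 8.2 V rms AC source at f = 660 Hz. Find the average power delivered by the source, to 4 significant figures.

31.21 mW

ω = 2πf = 4147 rad/s
X_C = 1/(ωC) = 942.0 Ω
Z = 1600 − j942.0 Ω
|Z| = √(1600² + 942.0²) = 1857 Ω
∠Z = arctan(-942.0/1600) = -30.49°
I = V/|Z| = 4.416 mA
P = VI cos φ = 8.2 × 0.004416 × cos(-30.49°) = 31.21 mW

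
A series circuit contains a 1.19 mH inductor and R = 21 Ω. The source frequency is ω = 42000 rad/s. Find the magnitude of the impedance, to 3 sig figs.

X_L = ωL = 50.0 Ω
Z = 21.0 + j50.0 Ω
|Z| = √(21.0² + 50.0²) = 54.2 Ω

54.2 Ω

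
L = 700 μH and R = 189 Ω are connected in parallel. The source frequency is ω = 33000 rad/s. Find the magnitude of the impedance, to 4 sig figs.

22.93 Ω

X_L = ωL = 23.10 Ω
Parallel: admittances add. Y = 1/R + 1/(jωL)
Y = (0.005291 − j0.04329) S
|Y| = 0.04361 S → |Z| = 1/|Y| = 22.93 Ω, ∠Z = −∠Y = 83.03°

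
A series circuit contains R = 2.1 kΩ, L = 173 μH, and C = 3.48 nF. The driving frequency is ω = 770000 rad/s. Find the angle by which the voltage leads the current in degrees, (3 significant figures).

X_L = ωL = 133 Ω
X_C = 1/(ωC) = 373 Ω
Net reactance X = X_L − X_C = -240 Ω
Z = 2100 − j240 Ω
|Z| = √(2100² + 240²) = 2110 Ω
∠Z = arctan(-240/2100) = -6.52°

-6.52°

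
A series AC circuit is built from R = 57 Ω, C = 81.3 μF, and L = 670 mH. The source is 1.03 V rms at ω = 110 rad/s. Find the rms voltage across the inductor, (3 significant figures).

X_L = ωL = 73.7 Ω
X_C = 1/(ωC) = 112 Ω
Net reactance X = X_L − X_C = -38.1 Ω
Z = 57.0 − j38.1 Ω
|Z| = √(57.0² + 38.1²) = 68.6 Ω
I = V/|Z| = 15.0 mA
V_L = I·|Z_L| = 0.0150 × 73.7 = 1.11 V

1.11 V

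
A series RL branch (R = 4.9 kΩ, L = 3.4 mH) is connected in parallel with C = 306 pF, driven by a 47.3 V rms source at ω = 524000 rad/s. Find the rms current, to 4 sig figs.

9.633 mA

X_L = ωL = 1782 Ω
X_C = 1/(ωC) = 6237 Ω
Branch 1 (R+jX_L): Z₁ = 4900 + j1782 Ω, |Z₁| = 5214 Ω
Branch 2 (−jX_C): Z₂ = −j6237 Ω
Parallel: Z = Z₁Z₂/(Z₁+Z₂), |Z| = 4910 Ω, ∠Z = -27.74°
I = V/|Z| = 47.3/4910 = 9.633 mA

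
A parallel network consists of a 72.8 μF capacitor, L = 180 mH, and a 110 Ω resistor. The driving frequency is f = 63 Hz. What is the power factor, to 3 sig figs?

0.524

ω = 2πf = 395.8 rad/s
X_L = ωL = 71.3 Ω
X_C = 1/(ωC) = 34.7 Ω
Parallel: admittances add. Y = 1/R + 1/(jωL) + jωC
Y = (0.00909 + j0.0148) S
|Y| = 0.0174 S → |Z| = 1/|Y| = 57.6 Ω, ∠Z = −∠Y = -58.4°
cos φ = cos(-58.4°) = 0.524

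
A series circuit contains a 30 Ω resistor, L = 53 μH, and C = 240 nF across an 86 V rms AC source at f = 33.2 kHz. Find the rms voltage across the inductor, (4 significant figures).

30.38 V

ω = 2πf = 208600 rad/s
X_L = ωL = 11.06 Ω
X_C = 1/(ωC) = 19.97 Ω
Net reactance X = X_L − X_C = -8.918 Ω
Z = 30.00 − j8.918 Ω
|Z| = √(30.00² + 8.918²) = 31.30 Ω
I = V/|Z| = 2.748 A
V_L = I·|Z_L| = 2.748 × 11.06 = 30.38 V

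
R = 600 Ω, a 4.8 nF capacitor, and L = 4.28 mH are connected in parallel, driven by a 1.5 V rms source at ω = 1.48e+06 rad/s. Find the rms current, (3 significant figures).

X_L = ωL = 6330 Ω
X_C = 1/(ωC) = 141 Ω
Parallel: admittances add. Y = 1/R + 1/(jωL) + jωC
Y = (0.00167 + j0.00695) S
|Y| = 0.00714 S → |Z| = 1/|Y| = 140 Ω, ∠Z = −∠Y = -76.5°
I = V/|Z| = 1.5/140 = 10.7 mA

10.7 mA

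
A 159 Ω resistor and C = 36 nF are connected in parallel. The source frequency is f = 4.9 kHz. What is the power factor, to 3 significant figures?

0.985

ω = 2πf = 30790 rad/s
X_C = 1/(ωC) = 902 Ω
Parallel: admittances add. Y = 1/R + jωC
Y = (0.00629 + j0.00111) S
|Y| = 0.00639 S → |Z| = 1/|Y| = 157 Ω, ∠Z = −∠Y = -9.99°
cos φ = cos(-9.99°) = 0.985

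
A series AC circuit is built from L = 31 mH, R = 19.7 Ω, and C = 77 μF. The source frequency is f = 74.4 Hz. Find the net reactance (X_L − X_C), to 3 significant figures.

-13.3 Ω

ω = 2πf = 467.5 rad/s
X_L = ωL = 14.5 Ω
X_C = 1/(ωC) = 27.8 Ω
X = 14.5 − 27.8 = -13.3 Ω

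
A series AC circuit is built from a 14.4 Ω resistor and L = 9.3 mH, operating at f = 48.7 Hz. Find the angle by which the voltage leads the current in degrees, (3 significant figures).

11.2°

ω = 2πf = 306.0 rad/s
X_L = ωL = 2.85 Ω
Z = 14.4 + j2.85 Ω
|Z| = √(14.4² + 2.85²) = 14.7 Ω
∠Z = arctan(2.85/14.4) = 11.2°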